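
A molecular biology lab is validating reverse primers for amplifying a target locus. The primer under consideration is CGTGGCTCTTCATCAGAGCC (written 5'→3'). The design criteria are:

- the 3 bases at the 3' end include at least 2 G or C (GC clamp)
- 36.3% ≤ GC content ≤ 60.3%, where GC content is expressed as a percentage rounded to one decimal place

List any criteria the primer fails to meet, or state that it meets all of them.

Base counts: A=3, T=5, G=5, C=7 (length 20).
GC clamp: 3' end GCC has 3 G/C ✓
GC content: GC 12/20 = 60.0% ✓

Meets all criteria.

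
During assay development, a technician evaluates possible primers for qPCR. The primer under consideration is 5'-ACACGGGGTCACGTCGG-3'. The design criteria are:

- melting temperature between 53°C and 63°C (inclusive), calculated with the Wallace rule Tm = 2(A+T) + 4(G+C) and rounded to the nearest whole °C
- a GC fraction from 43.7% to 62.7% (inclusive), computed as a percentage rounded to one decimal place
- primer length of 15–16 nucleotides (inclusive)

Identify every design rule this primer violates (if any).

Fails: GC content, length.

Base counts: A=3, T=2, G=7, C=5 (length 17).
Tm: Tm = 2·5 + 4·12 = 58°C ✓
GC content: GC 12/17 = 70.6%, outside 43.7–62.7% ✗
length: length 17, outside 15–16 ✗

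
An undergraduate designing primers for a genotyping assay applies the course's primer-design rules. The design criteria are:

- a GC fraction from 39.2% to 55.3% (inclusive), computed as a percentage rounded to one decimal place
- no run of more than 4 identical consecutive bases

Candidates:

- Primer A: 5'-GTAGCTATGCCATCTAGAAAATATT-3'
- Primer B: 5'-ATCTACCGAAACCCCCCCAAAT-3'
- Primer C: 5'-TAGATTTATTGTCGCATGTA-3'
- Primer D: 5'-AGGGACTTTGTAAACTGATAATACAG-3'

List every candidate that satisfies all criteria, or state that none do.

None of the candidates satisfy all criteria.

Primer A (25 nt, A=9 T=8 G=4 C=4): GC 8/25 = 32.0%, outside 39.2–55.3% ✗; longest run = 4 ✓ — fails.
Primer B (22 nt, A=8 T=3 G=1 C=10): GC 11/22 = 50.0% ✓; longest run = 7, exceeds 4 ✗ — fails.
Primer C (20 nt, A=5 T=9 G=4 C=2): GC 6/20 = 30.0%, outside 39.2–55.3% ✗; longest run = 3 ✓ — fails.
Primer D (26 nt, A=10 T=7 G=6 C=3): GC 9/26 = 34.6%, outside 39.2–55.3% ✗; longest run = 3 ✓ — fails.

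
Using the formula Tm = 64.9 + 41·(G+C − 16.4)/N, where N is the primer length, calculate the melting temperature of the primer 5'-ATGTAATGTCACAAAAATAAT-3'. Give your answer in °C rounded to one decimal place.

Base counts: A=11, T=6, G=2, C=2; G+C = 4, N = 21.
Tm = 64.9 + 41·(4 − 16.4)/21 = 64.9 + -508.40/21 = 40.7°C.

40.7°C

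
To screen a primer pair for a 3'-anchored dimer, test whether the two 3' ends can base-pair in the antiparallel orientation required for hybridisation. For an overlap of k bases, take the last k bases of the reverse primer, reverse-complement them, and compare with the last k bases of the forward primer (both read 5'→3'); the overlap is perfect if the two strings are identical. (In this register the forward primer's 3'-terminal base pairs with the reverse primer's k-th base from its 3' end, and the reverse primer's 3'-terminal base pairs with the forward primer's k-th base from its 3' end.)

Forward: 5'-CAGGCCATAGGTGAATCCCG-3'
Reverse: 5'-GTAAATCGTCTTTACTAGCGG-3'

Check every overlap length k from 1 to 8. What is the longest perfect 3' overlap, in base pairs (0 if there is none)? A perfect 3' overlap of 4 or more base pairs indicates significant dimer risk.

Last 8 bases (5'→3') — forward …GAATCCCG, reverse …ACTAGCGG.
Reverse complement of the reverse primer's last 8 bases: CCGCTAGT; its first k bases are the reverse complement of the reverse primer's last k bases, so a perfect k-base overlap needs the forward primer's last k bases to equal them.
Comparing (forward last k vs required): k=1: G vs C ✗; k=2: CG vs CC ✗; k=3: CCG vs CCG ✓; k=4: CCCG vs CCGC ✗; k=5: TCCCG vs CCGCT ✗; k=6: ATCCCG vs CCGCTA ✗; k=7: AATCCCG vs CCGCTAG ✗; k=8: GAATCCCG vs CCGCTAGT ✗.
Only k = 3 is perfect, so the longest perfect 3' overlap is 3.

Longest perfect overlap: 3 complementary base pairs; below the dimer-risk threshold (threshold 4).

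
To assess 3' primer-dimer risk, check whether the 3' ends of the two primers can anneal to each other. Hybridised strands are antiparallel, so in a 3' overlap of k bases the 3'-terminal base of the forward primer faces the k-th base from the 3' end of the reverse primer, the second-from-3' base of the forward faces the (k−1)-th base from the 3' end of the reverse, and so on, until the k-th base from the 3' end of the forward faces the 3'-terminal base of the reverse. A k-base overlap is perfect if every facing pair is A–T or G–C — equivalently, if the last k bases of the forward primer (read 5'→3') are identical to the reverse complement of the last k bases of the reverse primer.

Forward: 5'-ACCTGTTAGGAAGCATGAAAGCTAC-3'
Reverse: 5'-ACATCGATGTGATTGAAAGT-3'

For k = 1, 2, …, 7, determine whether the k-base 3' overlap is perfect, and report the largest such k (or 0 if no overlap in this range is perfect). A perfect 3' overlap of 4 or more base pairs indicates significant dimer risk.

Longest perfect overlap: 2 complementary base pairs; below the dimer-risk threshold (threshold 4).

Last 7 bases (5'→3') — forward …AAGCTAC, reverse …TGAAAGT.
Reverse complement of the reverse primer's last 7 bases: ACTTTCA; its first k bases are the reverse complement of the reverse primer's last k bases, so a perfect k-base overlap needs the forward primer's last k bases to equal them.
Comparing (forward last k vs required): k=1: C vs A ✗; k=2: AC vs AC ✓; k=3: TAC vs ACT ✗; k=4: CTAC vs ACTT ✗; k=5: GCTAC vs ACTTT ✗; k=6: AGCTAC vs ACTTTC ✗; k=7: AAGCTAC vs ACTTTCA ✗.
Only k = 2 is perfect, so the longest perfect 3' overlap is 2.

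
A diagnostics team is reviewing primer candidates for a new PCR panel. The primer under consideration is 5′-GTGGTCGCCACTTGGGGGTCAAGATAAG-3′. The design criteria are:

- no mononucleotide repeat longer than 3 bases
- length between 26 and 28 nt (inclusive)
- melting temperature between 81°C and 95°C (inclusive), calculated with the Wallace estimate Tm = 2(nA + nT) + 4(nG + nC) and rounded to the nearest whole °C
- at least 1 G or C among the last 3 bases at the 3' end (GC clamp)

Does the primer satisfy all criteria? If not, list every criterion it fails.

Base counts: A=6, T=6, G=11, C=5 (length 28).
homopolymer run: longest run = 5, exceeds 3 ✗
length: length 28 ✓
Tm: Tm = 2·12 + 4·16 = 88°C ✓
GC clamp: 3' end AAG has 1 G/C ✓

Fails: homopolymer run.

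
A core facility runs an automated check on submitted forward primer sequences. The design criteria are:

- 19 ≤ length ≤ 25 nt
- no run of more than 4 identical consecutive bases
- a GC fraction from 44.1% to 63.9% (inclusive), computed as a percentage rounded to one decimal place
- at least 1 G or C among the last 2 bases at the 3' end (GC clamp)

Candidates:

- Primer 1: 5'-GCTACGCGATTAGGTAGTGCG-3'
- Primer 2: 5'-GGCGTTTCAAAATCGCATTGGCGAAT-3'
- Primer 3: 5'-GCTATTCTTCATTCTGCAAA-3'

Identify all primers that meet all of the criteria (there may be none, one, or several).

Primer 1 (21 nt, A=4 T=5 G=8 C=4): length 21 ✓; longest run = 2 ✓; GC 12/21 = 57.1% ✓; 3' end CG has 2 G/C ✓ — passes.
Primer 2 (26 nt, A=7 T=7 G=7 C=5): length 26, outside 19–25 ✗; longest run = 4 ✓; GC 12/26 = 46.2% ✓; 3' end AT has 0 G/C, need ≥1 ✗ — fails.
Primer 3 (20 nt, A=5 T=8 G=2 C=5): length 20 ✓; longest run = 3 ✓; GC 7/20 = 35.0%, outside 44.1–63.9% ✗; 3' end AA has 0 G/C, need ≥1 ✗ — fails.

Primer 1 only.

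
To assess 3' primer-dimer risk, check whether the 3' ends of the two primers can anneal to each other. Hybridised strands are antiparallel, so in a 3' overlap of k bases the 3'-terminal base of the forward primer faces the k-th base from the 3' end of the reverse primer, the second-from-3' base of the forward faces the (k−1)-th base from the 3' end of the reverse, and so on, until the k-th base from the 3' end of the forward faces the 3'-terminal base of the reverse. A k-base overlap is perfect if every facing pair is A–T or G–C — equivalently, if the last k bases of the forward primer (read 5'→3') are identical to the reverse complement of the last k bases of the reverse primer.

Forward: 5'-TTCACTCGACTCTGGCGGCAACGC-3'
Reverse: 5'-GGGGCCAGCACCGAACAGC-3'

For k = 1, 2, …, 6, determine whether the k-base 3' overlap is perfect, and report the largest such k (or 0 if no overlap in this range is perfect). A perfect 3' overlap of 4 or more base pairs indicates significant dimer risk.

Last 6 bases (5'→3') — forward …CAACGC, reverse …AACAGC.
Reverse complement of the reverse primer's last 6 bases: GCTGTT; its first k bases are the reverse complement of the reverse primer's last k bases, so a perfect k-base overlap needs the forward primer's last k bases to equal them.
Comparing (forward last k vs required): k=1: C vs G ✗; k=2: GC vs GC ✓; k=3: CGC vs GCT ✗; k=4: ACGC vs GCTG ✗; k=5: AACGC vs GCTGT ✗; k=6: CAACGC vs GCTGTT ✗.
Only k = 2 is perfect, so the longest perfect 3' overlap is 2.

Longest perfect overlap: 2 complementary base pairs; below the dimer-risk threshold (threshold 4).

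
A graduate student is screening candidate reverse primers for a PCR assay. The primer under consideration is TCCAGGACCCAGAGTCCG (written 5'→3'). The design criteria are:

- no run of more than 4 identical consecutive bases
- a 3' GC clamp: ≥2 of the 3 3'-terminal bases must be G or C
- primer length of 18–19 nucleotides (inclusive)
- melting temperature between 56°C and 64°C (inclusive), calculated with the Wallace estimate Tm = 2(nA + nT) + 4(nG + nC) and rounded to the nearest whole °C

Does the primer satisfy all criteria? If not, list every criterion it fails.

Base counts: A=4, T=2, G=5, C=7 (length 18).
homopolymer run: longest run = 3 ✓
GC clamp: 3' end CCG has 3 G/C ✓
length: length 18 ✓
Tm: Tm = 2·6 + 4·12 = 60°C ✓

Meets all criteria.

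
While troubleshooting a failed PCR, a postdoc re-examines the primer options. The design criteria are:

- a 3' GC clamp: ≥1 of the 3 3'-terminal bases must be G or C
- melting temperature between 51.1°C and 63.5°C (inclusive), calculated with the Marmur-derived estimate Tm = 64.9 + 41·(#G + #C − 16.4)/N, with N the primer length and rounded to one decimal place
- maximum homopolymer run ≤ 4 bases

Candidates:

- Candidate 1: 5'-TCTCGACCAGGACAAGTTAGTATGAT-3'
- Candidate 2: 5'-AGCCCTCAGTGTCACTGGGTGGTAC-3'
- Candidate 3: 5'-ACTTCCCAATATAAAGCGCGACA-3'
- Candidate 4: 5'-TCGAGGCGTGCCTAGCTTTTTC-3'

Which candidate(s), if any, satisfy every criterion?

Candidate 1 (26 nt, A=8 T=7 G=6 C=5): 3' end GAT has 1 G/C ✓; Tm = 64.9 + 41·(11 − 16.4)/26 = 56.4°C ✓; longest run = 2 ✓ — passes.
Candidate 2 (25 nt, A=4 T=6 G=8 C=7): 3' end TAC has 1 G/C ✓; Tm = 64.9 + 41·(15 − 16.4)/25 = 62.6°C ✓; longest run = 3 ✓ — passes.
Candidate 3 (23 nt, A=9 T=4 G=3 C=7): 3' end ACA has 1 G/C ✓; Tm = 64.9 + 41·(10 − 16.4)/23 = 53.5°C ✓; longest run = 3 ✓ — passes.
Candidate 4 (22 nt, A=2 T=8 G=6 C=6): 3' end TTC has 1 G/C ✓; Tm = 64.9 + 41·(12 − 16.4)/22 = 56.7°C ✓; longest run = 5, exceeds 4 ✗ — fails.

Candidate 1, Candidate 2 and Candidate 3.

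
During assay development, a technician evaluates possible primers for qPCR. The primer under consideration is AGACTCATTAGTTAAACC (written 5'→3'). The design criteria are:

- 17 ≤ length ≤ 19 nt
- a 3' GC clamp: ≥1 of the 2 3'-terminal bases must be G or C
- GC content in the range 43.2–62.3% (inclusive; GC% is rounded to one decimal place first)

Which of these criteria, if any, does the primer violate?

Fails: GC content.

Base counts: A=7, T=5, G=2, C=4 (length 18).
length: length 18 ✓
GC clamp: 3' end CC has 2 G/C ✓
GC content: GC 6/18 = 33.3%, outside 43.2–62.3% ✗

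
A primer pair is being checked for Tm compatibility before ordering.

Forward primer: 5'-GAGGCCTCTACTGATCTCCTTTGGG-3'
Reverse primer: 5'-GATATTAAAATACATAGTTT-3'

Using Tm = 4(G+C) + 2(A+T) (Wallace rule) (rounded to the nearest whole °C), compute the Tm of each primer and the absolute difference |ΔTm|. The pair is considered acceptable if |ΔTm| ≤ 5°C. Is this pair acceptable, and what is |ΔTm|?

|ΔTm| = 32°C; the pair is not acceptable.

Forward: A=3 T=8 G=7 C=7 → Tm = 2·11 + 4·14 = 78°C.
Reverse: A=9 T=8 G=2 C=1 → Tm = 2·17 + 4·3 = 46°C.
|ΔTm| = |78 − 46| = 32°C, > 5°C.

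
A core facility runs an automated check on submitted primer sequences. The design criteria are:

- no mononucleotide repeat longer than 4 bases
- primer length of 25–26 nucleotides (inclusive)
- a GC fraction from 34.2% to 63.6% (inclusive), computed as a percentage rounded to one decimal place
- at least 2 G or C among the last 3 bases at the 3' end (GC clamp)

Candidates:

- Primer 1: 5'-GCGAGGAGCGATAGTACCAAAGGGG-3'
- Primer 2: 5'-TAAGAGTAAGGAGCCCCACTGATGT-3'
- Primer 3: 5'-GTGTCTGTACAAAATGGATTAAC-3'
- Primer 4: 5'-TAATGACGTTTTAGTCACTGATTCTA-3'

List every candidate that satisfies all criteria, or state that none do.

Primer 1 only.

Primer 1 (25 nt, A=8 T=2 G=11 C=4): longest run = 4 ✓; length 25 ✓; GC 15/25 = 60.0% ✓; 3' end GGG has 3 G/C ✓ — passes.
Primer 2 (25 nt, A=8 T=5 G=7 C=5): longest run = 4 ✓; length 25 ✓; GC 12/25 = 48.0% ✓; 3' end TGT has 1 G/C, need ≥2 ✗ — fails.
Primer 3 (23 nt, A=8 T=7 G=5 C=3): longest run = 4 ✓; length 23, outside 25–26 ✗; GC 8/23 = 34.8% ✓; 3' end AAC has 1 G/C, need ≥2 ✗ — fails.
Primer 4 (26 nt, A=7 T=11 G=4 C=4): longest run = 4 ✓; length 26 ✓; GC 8/26 = 30.8%, outside 34.2–63.6% ✗; 3' end CTA has 1 G/C, need ≥2 ✗ — fails.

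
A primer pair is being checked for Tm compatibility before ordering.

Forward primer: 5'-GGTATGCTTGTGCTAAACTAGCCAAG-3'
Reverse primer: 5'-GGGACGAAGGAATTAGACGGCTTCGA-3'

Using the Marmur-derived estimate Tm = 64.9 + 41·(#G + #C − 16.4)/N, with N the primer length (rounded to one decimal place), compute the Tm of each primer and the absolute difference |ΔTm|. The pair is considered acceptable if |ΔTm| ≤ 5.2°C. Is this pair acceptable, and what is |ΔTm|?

|ΔTm| = 3.1°C; the pair is acceptable.

Forward: G+C = 12, N = 26 → Tm = 64.9 + 41·(12 − 16.4)/26 = 58.0°C.
Reverse: G+C = 14, N = 26 → Tm = 64.9 + 41·(14 − 16.4)/26 = 61.1°C.
|ΔTm| = |58.0 − 61.1| = 3.1°C, ≤ 5.2°C.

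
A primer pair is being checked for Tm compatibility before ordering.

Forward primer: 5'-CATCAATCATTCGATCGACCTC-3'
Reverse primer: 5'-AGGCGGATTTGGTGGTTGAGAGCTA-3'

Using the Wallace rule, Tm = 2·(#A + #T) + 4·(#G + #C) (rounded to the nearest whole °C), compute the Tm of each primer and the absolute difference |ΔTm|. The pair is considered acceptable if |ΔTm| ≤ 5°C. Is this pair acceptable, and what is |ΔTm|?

Forward: A=6 T=6 G=2 C=8 → Tm = 2·12 + 4·10 = 64°C.
Reverse: A=5 T=7 G=11 C=2 → Tm = 2·12 + 4·13 = 76°C.
|ΔTm| = |64 − 76| = 12°C, > 5°C.

|ΔTm| = 12°C; the pair is not acceptable.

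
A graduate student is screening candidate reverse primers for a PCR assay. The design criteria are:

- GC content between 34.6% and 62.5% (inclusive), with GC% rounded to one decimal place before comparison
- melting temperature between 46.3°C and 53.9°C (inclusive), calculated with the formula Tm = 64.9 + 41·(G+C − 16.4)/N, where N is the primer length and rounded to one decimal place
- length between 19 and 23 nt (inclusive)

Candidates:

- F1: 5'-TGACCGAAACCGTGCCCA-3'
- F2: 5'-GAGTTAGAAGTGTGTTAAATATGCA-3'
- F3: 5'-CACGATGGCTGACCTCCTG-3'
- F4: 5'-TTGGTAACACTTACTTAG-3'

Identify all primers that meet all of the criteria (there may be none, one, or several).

None of the candidates satisfy all criteria.

F1 (18 nt, A=5 T=2 G=4 C=7): GC 11/18 = 61.1% ✓; Tm = 64.9 + 41·(11 − 16.4)/18 = 52.6°C ✓; length 18, outside 19–23 ✗ — fails.
F2 (25 nt, A=9 T=8 G=7 C=1): GC 8/25 = 32.0%, outside 34.6–62.5% ✗; Tm = 64.9 + 41·(8 − 16.4)/25 = 51.1°C ✓; length 25, outside 19–23 ✗ — fails.
F3 (19 nt, A=3 T=4 G=5 C=7): GC 12/19 = 63.2%, outside 34.6–62.5% ✗; Tm = 64.9 + 41·(12 − 16.4)/19 = 55.4°C, outside 46.3–53.9°C ✗; length 19 ✓ — fails.
F4 (18 nt, A=5 T=7 G=3 C=3): GC 6/18 = 33.3%, outside 34.6–62.5% ✗; Tm = 64.9 + 41·(6 − 16.4)/18 = 41.2°C, outside 46.3–53.9°C ✗; length 18, outside 19–23 ✗ — fails.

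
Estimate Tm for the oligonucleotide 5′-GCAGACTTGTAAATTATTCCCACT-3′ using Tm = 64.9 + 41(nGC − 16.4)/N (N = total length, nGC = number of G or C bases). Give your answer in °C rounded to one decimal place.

52.3°C

Base counts: A=7, T=8, G=3, C=6; G+C = 9, N = 24.
Tm = 64.9 + 41·(9 − 16.4)/24 = 64.9 + -303.40/24 = 52.3°C.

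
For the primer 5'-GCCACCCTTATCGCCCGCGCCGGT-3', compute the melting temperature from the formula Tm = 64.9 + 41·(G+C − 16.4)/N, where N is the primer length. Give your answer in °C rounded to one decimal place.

Base counts: A=2, T=4, G=6, C=12; G+C = 18, N = 24.
Tm = 64.9 + 41·(18 − 16.4)/24 = 64.9 + 65.60/24 = 67.6°C.

67.6°C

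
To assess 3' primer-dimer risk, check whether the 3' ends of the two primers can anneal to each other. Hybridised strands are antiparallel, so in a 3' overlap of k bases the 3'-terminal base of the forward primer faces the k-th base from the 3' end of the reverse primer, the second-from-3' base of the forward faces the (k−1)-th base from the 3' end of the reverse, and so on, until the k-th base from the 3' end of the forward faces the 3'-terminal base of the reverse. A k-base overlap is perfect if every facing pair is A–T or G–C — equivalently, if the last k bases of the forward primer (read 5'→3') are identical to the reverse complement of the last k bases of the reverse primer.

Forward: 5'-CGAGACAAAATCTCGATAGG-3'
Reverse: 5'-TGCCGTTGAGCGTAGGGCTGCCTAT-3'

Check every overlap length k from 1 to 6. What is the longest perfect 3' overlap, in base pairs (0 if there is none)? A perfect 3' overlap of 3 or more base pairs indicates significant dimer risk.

Last 6 bases (5'→3') — forward …GATAGG, reverse …GCCTAT.
Reverse complement of the reverse primer's last 6 bases: ATAGGC; its first k bases are the reverse complement of the reverse primer's last k bases, so a perfect k-base overlap needs the forward primer's last k bases to equal them.
Comparing (forward last k vs required): k=1: G vs A ✗; k=2: GG vs AT ✗; k=3: AGG vs ATA ✗; k=4: TAGG vs ATAG ✗; k=5: ATAGG vs ATAGG ✓; k=6: GATAGG vs ATAGGC ✗.
Only k = 5 is perfect, so the longest perfect 3' overlap is 5.

Longest perfect overlap: 5 complementary base pairs; significant dimer risk (threshold 3).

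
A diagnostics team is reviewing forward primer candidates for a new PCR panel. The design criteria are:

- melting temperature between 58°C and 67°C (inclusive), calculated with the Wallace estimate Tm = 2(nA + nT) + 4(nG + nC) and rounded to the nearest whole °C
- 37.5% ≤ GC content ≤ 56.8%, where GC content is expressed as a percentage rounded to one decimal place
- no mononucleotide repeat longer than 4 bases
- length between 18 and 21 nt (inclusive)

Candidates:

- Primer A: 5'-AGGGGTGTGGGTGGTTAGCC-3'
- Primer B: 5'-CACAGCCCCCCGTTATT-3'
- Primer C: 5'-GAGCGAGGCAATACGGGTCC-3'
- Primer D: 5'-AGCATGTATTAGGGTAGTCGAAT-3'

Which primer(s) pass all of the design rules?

None of the candidates satisfy all criteria.

Primer A (20 nt, A=2 T=5 G=11 C=2): Tm = 2·7 + 4·13 = 66°C ✓; GC 13/20 = 65.0%, outside 37.5–56.8% ✗; longest run = 4 ✓; length 20 ✓ — fails.
Primer B (17 nt, A=3 T=4 G=2 C=8): Tm = 2·7 + 4·10 = 54°C, outside 58–67°C ✗; GC 10/17 = 58.8%, outside 37.5–56.8% ✗; longest run = 6, exceeds 4 ✗; length 17, outside 18–21 ✗ — fails.
Primer C (20 nt, A=5 T=2 G=8 C=5): Tm = 2·7 + 4·13 = 66°C ✓; GC 13/20 = 65.0%, outside 37.5–56.8% ✗; longest run = 3 ✓; length 20 ✓ — fails.
Primer D (23 nt, A=7 T=7 G=7 C=2): Tm = 2·14 + 4·9 = 64°C ✓; GC 9/23 = 39.1% ✓; longest run = 3 ✓; length 23, outside 18–21 ✗ — fails.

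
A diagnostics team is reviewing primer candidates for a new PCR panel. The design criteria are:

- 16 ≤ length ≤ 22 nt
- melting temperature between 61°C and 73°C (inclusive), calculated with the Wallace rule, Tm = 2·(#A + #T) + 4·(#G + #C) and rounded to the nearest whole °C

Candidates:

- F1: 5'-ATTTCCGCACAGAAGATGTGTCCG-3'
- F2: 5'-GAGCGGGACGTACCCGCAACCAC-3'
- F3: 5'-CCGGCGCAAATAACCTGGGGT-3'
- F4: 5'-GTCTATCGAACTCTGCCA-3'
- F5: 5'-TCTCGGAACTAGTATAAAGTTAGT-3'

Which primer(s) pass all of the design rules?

F3 only.

F1 (24 nt, A=6 T=6 G=6 C=6): length 24, outside 16–22 ✗; Tm = 2·12 + 4·12 = 72°C ✓ — fails.
F2 (23 nt, A=6 T=1 G=7 C=9): length 23, outside 16–22 ✗; Tm = 2·7 + 4·16 = 78°C, outside 61–73°C ✗ — fails.
F3 (21 nt, A=5 T=3 G=7 C=6): length 21 ✓; Tm = 2·8 + 4·13 = 68°C ✓ — passes.
F4 (18 nt, A=4 T=5 G=3 C=6): length 18 ✓; Tm = 2·9 + 4·9 = 54°C, outside 61–73°C ✗ — fails.
F5 (24 nt, A=8 T=8 G=5 C=3): length 24, outside 16–22 ✗; Tm = 2·16 + 4·8 = 64°C ✓ — fails.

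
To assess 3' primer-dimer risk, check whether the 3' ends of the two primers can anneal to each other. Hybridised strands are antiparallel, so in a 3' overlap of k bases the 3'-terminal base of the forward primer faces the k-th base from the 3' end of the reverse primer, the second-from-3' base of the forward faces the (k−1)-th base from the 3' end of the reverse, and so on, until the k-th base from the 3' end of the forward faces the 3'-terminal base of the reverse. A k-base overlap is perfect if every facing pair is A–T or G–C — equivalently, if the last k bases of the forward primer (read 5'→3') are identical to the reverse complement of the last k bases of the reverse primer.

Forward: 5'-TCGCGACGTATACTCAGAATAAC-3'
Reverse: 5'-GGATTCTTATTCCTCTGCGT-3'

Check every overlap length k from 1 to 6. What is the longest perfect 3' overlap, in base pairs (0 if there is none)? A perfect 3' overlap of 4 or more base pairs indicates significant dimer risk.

Last 6 bases (5'→3') — forward …AATAAC, reverse …CTGCGT.
Reverse complement of the reverse primer's last 6 bases: ACGCAG; its first k bases are the reverse complement of the reverse primer's last k bases, so a perfect k-base overlap needs the forward primer's last k bases to equal them.
Comparing (forward last k vs required): k=1: C vs A ✗; k=2: AC vs AC ✓; k=3: AAC vs ACG ✗; k=4: TAAC vs ACGC ✗; k=5: ATAAC vs ACGCA ✗; k=6: AATAAC vs ACGCAG ✗.
Only k = 2 is perfect, so the longest perfect 3' overlap is 2.

Longest perfect overlap: 2 complementary base pairs; below the dimer-risk threshold (threshold 4).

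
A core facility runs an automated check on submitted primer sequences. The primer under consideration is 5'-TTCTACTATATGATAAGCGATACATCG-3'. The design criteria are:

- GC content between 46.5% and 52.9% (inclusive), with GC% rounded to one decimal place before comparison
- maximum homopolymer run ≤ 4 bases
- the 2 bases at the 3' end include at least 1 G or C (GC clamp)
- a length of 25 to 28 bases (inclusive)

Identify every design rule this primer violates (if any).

Fails: GC content.

Base counts: A=9, T=9, G=4, C=5 (length 27).
GC content: GC 9/27 = 33.3%, outside 46.5–52.9% ✗
homopolymer run: longest run = 2 ✓
GC clamp: 3' end CG has 2 G/C ✓
length: length 27 ✓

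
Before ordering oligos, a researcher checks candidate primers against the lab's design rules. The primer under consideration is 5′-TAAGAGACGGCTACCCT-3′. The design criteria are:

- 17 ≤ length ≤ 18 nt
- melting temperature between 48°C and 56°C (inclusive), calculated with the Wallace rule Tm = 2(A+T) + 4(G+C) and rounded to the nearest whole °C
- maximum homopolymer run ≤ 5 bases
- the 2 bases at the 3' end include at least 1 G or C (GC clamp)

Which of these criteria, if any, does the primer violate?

Base counts: A=5, T=3, G=4, C=5 (length 17).
length: length 17 ✓
Tm: Tm = 2·8 + 4·9 = 52°C ✓
homopolymer run: longest run = 3 ✓
GC clamp: 3' end CT has 1 G/C ✓

Meets all criteria.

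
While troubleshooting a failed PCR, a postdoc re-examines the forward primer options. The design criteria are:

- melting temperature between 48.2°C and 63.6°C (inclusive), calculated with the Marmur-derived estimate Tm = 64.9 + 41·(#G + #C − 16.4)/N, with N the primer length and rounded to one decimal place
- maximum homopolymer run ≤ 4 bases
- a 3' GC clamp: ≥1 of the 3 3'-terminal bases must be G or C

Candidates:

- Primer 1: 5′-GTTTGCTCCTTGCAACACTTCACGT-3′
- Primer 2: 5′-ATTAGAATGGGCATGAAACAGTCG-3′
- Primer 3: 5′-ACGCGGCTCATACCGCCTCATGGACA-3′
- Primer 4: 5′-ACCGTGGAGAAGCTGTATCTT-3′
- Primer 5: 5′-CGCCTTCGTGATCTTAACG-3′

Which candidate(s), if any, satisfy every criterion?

Primer 1, Primer 2, Primer 4 and Primer 5.

Primer 1 (25 nt, A=4 T=9 G=4 C=8): Tm = 64.9 + 41·(12 − 16.4)/25 = 57.7°C ✓; longest run = 3 ✓; 3' end CGT has 2 G/C ✓ — passes.
Primer 2 (24 nt, A=9 T=5 G=7 C=3): Tm = 64.9 + 41·(10 − 16.4)/24 = 54.0°C ✓; longest run = 3 ✓; 3' end TCG has 2 G/C ✓ — passes.
Primer 3 (26 nt, A=6 T=4 G=6 C=10): Tm = 64.9 + 41·(16 − 16.4)/26 = 64.3°C, outside 48.2–63.6°C ✗; longest run = 2 ✓; 3' end ACA has 1 G/C ✓ — fails.
Primer 4 (21 nt, A=5 T=6 G=6 C=4): Tm = 64.9 + 41·(10 − 16.4)/21 = 52.4°C ✓; longest run = 2 ✓; 3' end CTT has 1 G/C ✓ — passes.
Primer 5 (19 nt, A=3 T=6 G=4 C=6): Tm = 64.9 + 41·(10 − 16.4)/19 = 51.1°C ✓; longest run = 2 ✓; 3' end ACG has 2 G/C ✓ — passes.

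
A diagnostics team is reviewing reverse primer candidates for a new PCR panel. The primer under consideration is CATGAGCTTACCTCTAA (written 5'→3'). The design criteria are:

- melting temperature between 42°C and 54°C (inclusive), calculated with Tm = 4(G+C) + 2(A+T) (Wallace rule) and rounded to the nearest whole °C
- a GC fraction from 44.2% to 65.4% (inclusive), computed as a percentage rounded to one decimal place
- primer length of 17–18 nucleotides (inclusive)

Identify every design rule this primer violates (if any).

Fails: GC content.

Base counts: A=5, T=5, G=2, C=5 (length 17).
Tm: Tm = 2·10 + 4·7 = 48°C ✓
GC content: GC 7/17 = 41.2%, outside 44.2–65.4% ✗
length: length 17 ✓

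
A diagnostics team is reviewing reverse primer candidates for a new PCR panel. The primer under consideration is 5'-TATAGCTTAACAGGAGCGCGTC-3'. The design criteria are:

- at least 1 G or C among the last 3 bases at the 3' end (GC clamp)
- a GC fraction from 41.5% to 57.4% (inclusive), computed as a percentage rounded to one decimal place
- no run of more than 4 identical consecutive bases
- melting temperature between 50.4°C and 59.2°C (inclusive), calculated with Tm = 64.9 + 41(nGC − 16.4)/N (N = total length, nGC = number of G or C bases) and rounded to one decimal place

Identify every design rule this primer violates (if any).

Meets all criteria.

Base counts: A=6, T=5, G=6, C=5 (length 22).
GC clamp: 3' end GTC has 2 G/C ✓
GC content: GC 11/22 = 50.0% ✓
homopolymer run: longest run = 2 ✓
Tm: Tm = 64.9 + 41·(11 − 16.4)/22 = 54.8°C ✓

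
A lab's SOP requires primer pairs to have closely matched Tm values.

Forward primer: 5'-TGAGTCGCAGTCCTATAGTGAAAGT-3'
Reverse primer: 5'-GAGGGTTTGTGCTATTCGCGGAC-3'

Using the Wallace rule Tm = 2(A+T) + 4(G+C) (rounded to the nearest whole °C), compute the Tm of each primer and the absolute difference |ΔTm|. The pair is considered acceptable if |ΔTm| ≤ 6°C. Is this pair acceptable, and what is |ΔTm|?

Forward: A=7 T=7 G=7 C=4 → Tm = 2·14 + 4·11 = 72°C.
Reverse: A=3 T=7 G=9 C=4 → Tm = 2·10 + 4·13 = 72°C.
|ΔTm| = |72 − 72| = 0°C, ≤ 6°C.

|ΔTm| = 0°C; the pair is acceptable.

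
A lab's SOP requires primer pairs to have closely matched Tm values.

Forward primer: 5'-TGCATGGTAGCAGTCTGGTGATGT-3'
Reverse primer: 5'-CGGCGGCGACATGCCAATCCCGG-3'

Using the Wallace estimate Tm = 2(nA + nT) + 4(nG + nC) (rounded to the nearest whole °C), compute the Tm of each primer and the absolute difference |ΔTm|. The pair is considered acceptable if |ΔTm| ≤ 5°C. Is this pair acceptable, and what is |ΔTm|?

Forward: A=4 T=8 G=9 C=3 → Tm = 2·12 + 4·12 = 72°C.
Reverse: A=4 T=2 G=8 C=9 → Tm = 2·6 + 4·17 = 80°C.
|ΔTm| = |72 − 80| = 8°C, > 5°C.

|ΔTm| = 8°C; the pair is not acceptable.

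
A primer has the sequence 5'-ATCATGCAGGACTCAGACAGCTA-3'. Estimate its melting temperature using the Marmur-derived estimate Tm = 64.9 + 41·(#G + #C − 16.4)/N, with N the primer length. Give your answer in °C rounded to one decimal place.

55.3°C

Base counts: A=8, T=4, G=5, C=6; G+C = 11, N = 23.
Tm = 64.9 + 41·(11 − 16.4)/23 = 64.9 + -221.40/23 = 55.3°C.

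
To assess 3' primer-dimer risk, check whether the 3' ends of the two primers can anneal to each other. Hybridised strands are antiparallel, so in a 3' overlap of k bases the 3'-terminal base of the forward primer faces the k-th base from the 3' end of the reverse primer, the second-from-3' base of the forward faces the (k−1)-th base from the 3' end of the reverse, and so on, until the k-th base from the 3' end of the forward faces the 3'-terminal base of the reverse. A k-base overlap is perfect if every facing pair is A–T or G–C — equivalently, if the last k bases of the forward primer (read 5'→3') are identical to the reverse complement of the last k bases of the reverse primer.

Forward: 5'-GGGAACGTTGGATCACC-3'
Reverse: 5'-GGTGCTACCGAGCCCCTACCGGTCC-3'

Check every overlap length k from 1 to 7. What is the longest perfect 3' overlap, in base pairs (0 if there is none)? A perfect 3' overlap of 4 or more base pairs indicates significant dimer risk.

Longest perfect overlap: 0 complementary base pairs; below the dimer-risk threshold (threshold 4).

Last 7 bases (5'→3') — forward …GATCACC, reverse …CCGGTCC.
Reverse complement of the reverse primer's last 7 bases: GGACCGG; its first k bases are the reverse complement of the reverse primer's last k bases, so a perfect k-base overlap needs the forward primer's last k bases to equal them.
Comparing (forward last k vs required): k=1: C vs G ✗; k=2: CC vs GG ✗; k=3: ACC vs GGA ✗; k=4: CACC vs GGAC ✗; k=5: TCACC vs GGACC ✗; k=6: ATCACC vs GGACCG ✗; k=7: GATCACC vs GGACCGG ✗.
No overlap length from 1 to 7 is perfect, so the longest perfect 3' overlap is 0.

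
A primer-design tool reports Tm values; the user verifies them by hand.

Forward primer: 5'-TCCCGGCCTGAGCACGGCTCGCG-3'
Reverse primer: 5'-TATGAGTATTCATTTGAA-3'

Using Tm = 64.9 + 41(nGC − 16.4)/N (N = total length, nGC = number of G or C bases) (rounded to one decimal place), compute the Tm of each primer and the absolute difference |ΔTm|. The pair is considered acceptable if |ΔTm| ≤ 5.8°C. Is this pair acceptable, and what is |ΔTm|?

Forward: G+C = 18, N = 23 → Tm = 64.9 + 41·(18 − 16.4)/23 = 67.8°C.
Reverse: G+C = 4, N = 18 → Tm = 64.9 + 41·(4 − 16.4)/18 = 36.7°C.
|ΔTm| = |67.8 − 36.7| = 31.1°C, > 5.8°C.

|ΔTm| = 31.1°C; the pair is not acceptable.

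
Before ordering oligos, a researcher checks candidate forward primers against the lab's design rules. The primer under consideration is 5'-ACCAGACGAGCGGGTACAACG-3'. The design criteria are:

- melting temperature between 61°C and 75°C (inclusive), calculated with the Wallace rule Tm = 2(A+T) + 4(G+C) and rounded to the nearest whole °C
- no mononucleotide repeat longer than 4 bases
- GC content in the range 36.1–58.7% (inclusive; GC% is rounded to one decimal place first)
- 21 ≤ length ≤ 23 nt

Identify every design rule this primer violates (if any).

Base counts: A=7, T=1, G=7, C=6 (length 21).
Tm: Tm = 2·8 + 4·13 = 68°C ✓
homopolymer run: longest run = 3 ✓
GC content: GC 13/21 = 61.9%, outside 36.1–58.7% ✗
length: length 21 ✓

Fails: GC content.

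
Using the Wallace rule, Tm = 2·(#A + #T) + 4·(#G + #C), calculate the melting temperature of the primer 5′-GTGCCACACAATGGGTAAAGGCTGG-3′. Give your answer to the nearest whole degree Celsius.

78°C

Base counts: A=7, T=4, G=9, C=5 (length 25).
Tm = 2·(7+4) + 4·(9+5) = 2·11 + 4·14 = 22 + 56 = 78°C.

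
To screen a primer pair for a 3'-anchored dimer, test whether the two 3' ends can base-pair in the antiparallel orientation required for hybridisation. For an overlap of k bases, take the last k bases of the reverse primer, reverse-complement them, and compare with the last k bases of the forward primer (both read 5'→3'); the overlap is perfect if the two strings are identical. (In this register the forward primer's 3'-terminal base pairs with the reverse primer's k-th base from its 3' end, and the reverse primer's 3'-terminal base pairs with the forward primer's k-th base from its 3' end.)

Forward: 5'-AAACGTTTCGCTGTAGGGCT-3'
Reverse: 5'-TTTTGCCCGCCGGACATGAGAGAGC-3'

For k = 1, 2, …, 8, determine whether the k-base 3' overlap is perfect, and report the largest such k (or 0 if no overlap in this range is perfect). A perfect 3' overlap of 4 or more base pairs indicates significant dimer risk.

Longest perfect overlap: 3 complementary base pairs; below the dimer-risk threshold (threshold 4).

Last 8 bases (5'→3') — forward …GTAGGGCT, reverse …GAGAGAGC.
Reverse complement of the reverse primer's last 8 bases: GCTCTCTC; its first k bases are the reverse complement of the reverse primer's last k bases, so a perfect k-base overlap needs the forward primer's last k bases to equal them.
Comparing (forward last k vs required): k=1: T vs G ✗; k=2: CT vs GC ✗; k=3: GCT vs GCT ✓; k=4: GGCT vs GCTC ✗; k=5: GGGCT vs GCTCT ✗; k=6: AGGGCT vs GCTCTC ✗; k=7: TAGGGCT vs GCTCTCT ✗; k=8: GTAGGGCT vs GCTCTCTC ✗.
Only k = 3 is perfect, so the longest perfect 3' overlap is 3.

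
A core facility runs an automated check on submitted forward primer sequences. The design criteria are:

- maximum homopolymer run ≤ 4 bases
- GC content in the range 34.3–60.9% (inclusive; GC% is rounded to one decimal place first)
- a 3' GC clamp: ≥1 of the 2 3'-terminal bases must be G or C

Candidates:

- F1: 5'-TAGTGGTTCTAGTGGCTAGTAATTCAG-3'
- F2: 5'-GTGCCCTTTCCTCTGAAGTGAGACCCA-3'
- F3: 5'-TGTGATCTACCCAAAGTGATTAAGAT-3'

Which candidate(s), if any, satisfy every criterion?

F1 (27 nt, A=6 T=10 G=8 C=3): longest run = 2 ✓; GC 11/27 = 40.7% ✓; 3' end AG has 1 G/C ✓ — passes.
F2 (27 nt, A=5 T=7 G=6 C=9): longest run = 3 ✓; GC 15/27 = 55.6% ✓; 3' end CA has 1 G/C ✓ — passes.
F3 (26 nt, A=9 T=8 G=5 C=4): longest run = 3 ✓; GC 9/26 = 34.6% ✓; 3' end AT has 0 G/C, need ≥1 ✗ — fails.

F1 and F2.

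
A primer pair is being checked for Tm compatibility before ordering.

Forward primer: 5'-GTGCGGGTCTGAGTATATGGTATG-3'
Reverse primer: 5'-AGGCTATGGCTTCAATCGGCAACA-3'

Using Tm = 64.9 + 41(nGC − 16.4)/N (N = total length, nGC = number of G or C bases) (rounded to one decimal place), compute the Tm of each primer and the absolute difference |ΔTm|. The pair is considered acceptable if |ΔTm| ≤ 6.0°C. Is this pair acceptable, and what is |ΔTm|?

|ΔTm| = 0.0°C; the pair is acceptable.

Forward: G+C = 12, N = 24 → Tm = 64.9 + 41·(12 − 16.4)/24 = 57.4°C.
Reverse: G+C = 12, N = 24 → Tm = 64.9 + 41·(12 − 16.4)/24 = 57.4°C.
|ΔTm| = |57.4 − 57.4| = 0.0°C, ≤ 6.0°C.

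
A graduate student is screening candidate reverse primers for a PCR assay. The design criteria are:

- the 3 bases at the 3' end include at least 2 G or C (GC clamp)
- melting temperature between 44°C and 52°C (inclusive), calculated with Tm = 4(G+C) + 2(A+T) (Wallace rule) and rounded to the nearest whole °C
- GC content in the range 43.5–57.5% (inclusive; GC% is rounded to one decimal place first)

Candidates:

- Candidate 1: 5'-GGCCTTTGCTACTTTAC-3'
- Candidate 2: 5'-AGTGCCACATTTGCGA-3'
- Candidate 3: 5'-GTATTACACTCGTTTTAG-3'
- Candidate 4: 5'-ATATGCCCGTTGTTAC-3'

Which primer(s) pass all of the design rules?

Candidate 2 only.

Candidate 1 (17 nt, A=2 T=7 G=3 C=5): 3' end TAC has 1 G/C, need ≥2 ✗; Tm = 2·9 + 4·8 = 50°C ✓; GC 8/17 = 47.1% ✓ — fails.
Candidate 2 (16 nt, A=4 T=4 G=4 C=4): 3' end CGA has 2 G/C ✓; Tm = 2·8 + 4·8 = 48°C ✓; GC 8/16 = 50.0% ✓ — passes.
Candidate 3 (18 nt, A=4 T=8 G=3 C=3): 3' end TAG has 1 G/C, need ≥2 ✗; Tm = 2·12 + 4·6 = 48°C ✓; GC 6/18 = 33.3%, outside 43.5–57.5% ✗ — fails.
Candidate 4 (16 nt, A=3 T=6 G=3 C=4): 3' end TAC has 1 G/C, need ≥2 ✗; Tm = 2·9 + 4·7 = 46°C ✓; GC 7/16 = 43.8% ✓ — fails.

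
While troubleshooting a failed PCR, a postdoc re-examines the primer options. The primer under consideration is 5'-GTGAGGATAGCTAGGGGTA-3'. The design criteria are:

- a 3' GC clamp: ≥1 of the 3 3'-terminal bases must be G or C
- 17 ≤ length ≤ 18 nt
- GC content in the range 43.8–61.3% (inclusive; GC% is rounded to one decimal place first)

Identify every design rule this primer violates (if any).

Base counts: A=5, T=4, G=9, C=1 (length 19).
GC clamp: 3' end GTA has 1 G/C ✓
length: length 19, outside 17–18 ✗
GC content: GC 10/19 = 52.6% ✓

Fails: length.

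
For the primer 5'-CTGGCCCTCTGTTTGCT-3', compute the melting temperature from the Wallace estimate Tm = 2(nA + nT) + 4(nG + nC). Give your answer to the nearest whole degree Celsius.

54°C

Base counts: A=0, T=7, G=4, C=6 (length 17).
Tm = 2·(0+7) + 4·(4+6) = 2·7 + 4·10 = 14 + 40 = 54°C.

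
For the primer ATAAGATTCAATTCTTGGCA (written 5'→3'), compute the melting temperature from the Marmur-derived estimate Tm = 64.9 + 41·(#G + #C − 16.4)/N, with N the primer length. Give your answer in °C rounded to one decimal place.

43.6°C

Base counts: A=7, T=7, G=3, C=3; G+C = 6, N = 20.
Tm = 64.9 + 41·(6 − 16.4)/20 = 64.9 + -426.40/20 = 43.6°C.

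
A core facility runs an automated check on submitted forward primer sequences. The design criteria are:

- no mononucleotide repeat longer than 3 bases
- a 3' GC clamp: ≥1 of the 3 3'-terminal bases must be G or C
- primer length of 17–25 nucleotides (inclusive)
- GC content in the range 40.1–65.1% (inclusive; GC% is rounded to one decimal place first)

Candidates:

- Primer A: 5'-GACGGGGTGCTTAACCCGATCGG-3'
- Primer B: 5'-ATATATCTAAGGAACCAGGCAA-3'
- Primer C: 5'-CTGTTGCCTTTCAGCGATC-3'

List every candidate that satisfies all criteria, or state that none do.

Primer A (23 nt, A=4 T=4 G=9 C=6): longest run = 4, exceeds 3 ✗; 3' end CGG has 3 G/C ✓; length 23 ✓; GC 15/23 = 65.2%, outside 40.1–65.1% ✗ — fails.
Primer B (22 nt, A=10 T=4 G=4 C=4): longest run = 2 ✓; 3' end CAA has 1 G/C ✓; length 22 ✓; GC 8/22 = 36.4%, outside 40.1–65.1% ✗ — fails.
Primer C (19 nt, A=2 T=7 G=4 C=6): longest run = 3 ✓; 3' end ATC has 1 G/C ✓; length 19 ✓; GC 10/19 = 52.6% ✓ — passes.

Primer C only.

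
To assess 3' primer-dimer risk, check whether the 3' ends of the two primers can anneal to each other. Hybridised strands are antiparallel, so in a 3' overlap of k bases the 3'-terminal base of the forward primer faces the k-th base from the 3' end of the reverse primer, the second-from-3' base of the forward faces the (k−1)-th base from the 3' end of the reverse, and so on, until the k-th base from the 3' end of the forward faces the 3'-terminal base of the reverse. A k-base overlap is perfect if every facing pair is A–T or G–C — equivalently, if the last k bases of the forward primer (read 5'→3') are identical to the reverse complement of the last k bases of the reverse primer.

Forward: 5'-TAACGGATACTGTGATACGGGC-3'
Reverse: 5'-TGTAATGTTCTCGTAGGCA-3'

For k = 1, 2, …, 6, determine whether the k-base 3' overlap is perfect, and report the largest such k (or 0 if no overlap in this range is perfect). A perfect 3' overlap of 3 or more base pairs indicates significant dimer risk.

Last 6 bases (5'→3') — forward …ACGGGC, reverse …TAGGCA.
Reverse complement of the reverse primer's last 6 bases: TGCCTA; its first k bases are the reverse complement of the reverse primer's last k bases, so a perfect k-base overlap needs the forward primer's last k bases to equal them.
Comparing (forward last k vs required): k=1: C vs T ✗; k=2: GC vs TG ✗; k=3: GGC vs TGC ✗; k=4: GGGC vs TGCC ✗; k=5: CGGGC vs TGCCT ✗; k=6: ACGGGC vs TGCCTA ✗.
No overlap length from 1 to 6 is perfect, so the longest perfect 3' overlap is 0.

Longest perfect overlap: 0 complementary base pairs; below the dimer-risk threshold (threshold 3).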